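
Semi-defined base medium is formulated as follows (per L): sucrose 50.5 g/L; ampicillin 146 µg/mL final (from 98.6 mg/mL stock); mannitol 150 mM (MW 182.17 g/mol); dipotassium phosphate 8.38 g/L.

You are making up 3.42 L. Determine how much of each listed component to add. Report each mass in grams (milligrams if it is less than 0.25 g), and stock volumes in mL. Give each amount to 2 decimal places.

sucrose 172.71 g; ampicillin 5.06 mL; mannitol 93.45 g; dipotassium phosphate 28.66 g

Working volume: 3.42 L.
sucrose: 50.5 g/L × 3.42 L = 172.71 g
ampicillin: V = C2·V2/C1 = 146 µg/mL × 3420 mL ÷ 98600 µg/mL = 5.06 mL
mannitol: 150 mmol/L × 182.17 g/mol × 3.42 L ÷ 1000 = 93.45 g
dipotassium phosphate: 8.38 g/L × 3.42 L = 28.66 g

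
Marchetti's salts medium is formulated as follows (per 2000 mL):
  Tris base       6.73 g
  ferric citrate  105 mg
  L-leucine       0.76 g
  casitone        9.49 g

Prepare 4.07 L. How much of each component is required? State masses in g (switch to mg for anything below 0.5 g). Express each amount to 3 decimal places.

Scale factor = 4070 mL / 2000 mL = 2.035.
Tris base: 6.73 g × (4070 mL / 2000 mL) = 13.696 g
ferric citrate: 105 mg × (4070 mL / 2000 mL) = 213.675 mg
L-leucine: 0.76 g × (4070 mL / 2000 mL) = 1.547 g
casitone: 9.49 g × (4070 mL / 2000 mL) = 19.312 g

Tris base 13.696 g; ferric citrate 213.675 mg; L-leucine 1.547 g; casitone 19.312 g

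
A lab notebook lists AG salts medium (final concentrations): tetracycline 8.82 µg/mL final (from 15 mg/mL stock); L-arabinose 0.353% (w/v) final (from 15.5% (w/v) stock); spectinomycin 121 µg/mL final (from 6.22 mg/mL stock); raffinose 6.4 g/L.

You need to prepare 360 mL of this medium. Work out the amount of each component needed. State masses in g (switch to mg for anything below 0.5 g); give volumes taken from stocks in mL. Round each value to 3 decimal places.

tetracycline 0.212 mL; L-arabinose 8.199 mL; spectinomycin 7.003 mL; raffinose 2.304 g

Working volume: 360 mL = 0.36 L.
tetracycline: dilute stock: 8.82 µg/mL × 360 mL ÷ 15000 µg/mL = 0.212 mL
L-arabinose: dilute stock: 0.353% ÷ 15.5% × 360 mL = 8.199 mL
spectinomycin: dilute stock: 121 µg/mL × 360 mL ÷ 6220 µg/mL = 7.003 mL
raffinose: 6.4 g/L × 0.36 L = 2.304 g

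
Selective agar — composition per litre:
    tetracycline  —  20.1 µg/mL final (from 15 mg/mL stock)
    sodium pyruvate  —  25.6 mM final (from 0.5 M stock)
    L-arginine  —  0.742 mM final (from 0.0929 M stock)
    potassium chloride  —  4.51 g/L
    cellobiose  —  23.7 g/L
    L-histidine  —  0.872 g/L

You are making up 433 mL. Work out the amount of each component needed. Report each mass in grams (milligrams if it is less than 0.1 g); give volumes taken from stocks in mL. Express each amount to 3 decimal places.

tetracycline 0.580 mL; sodium pyruvate 22.170 mL; L-arginine 3.458 mL; potassium chloride 1.953 g; cellobiose 10.262 g; L-histidine 0.378 g

Working volume: 433 mL = 0.433 L.
tetracycline: V = C2·V2/C1 = 20.1 µg/mL × 433 mL ÷ 15000 µg/mL = 0.580 mL
sodium pyruvate: dilute stock: 25.6 mM × 433 mL ÷ 500 mM = 22.170 mL
L-arginine: V = C2·V2/C1 = 0.742 mM × 433 mL ÷ 92.9 mM = 3.458 mL
potassium chloride: 4.51 g/L × 0.433 L = 1.953 g
cellobiose: 23.7 g/L × 0.433 L = 10.262 g
L-histidine: 0.872 g/L × 0.433 L = 0.378 g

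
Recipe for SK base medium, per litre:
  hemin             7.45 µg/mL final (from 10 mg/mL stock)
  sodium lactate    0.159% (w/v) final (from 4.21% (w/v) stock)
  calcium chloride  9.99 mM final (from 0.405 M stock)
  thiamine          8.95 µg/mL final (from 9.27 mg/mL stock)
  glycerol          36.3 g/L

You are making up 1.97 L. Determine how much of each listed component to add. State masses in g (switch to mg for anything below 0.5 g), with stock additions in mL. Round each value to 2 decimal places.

Working volume: 1.97 L.
hemin: dilute stock: 7.45 µg/mL × 1970 mL ÷ 10000 µg/mL = 1.47 mL
sodium lactate: dilute stock: 0.159% ÷ 4.21% × 1970 mL = 74.40 mL
calcium chloride: V = C2·V2/C1 = 9.99 mM × 1970 mL ÷ 405 mM = 48.59 mL
thiamine: V = C2·V2/C1 = 8.95 µg/mL × 1970 mL ÷ 9270 µg/mL = 1.90 mL
glycerol: 36.3 g/L × 1.97 L = 71.51 g

hemin 1.47 mL; sodium lactate 74.40 mL; calcium chloride 48.59 mL; thiamine 1.90 mL; glycerol 71.51 g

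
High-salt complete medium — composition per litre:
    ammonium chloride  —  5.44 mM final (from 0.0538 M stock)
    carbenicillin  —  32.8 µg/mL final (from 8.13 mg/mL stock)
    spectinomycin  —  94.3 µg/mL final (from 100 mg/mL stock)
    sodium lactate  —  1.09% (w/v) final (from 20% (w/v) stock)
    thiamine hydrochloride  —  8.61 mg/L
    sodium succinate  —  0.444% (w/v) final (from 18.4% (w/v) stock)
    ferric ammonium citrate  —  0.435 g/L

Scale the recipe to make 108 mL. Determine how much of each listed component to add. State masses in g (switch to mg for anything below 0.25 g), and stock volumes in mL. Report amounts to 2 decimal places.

Scale factor relative to 1 L: 0.108.
ammonium chloride: dilute stock: 5.44 mM × 108 mL ÷ 53.8 mM = 10.92 mL
carbenicillin: C1V1 = C2V2 → 32.8 µg/mL × 108 mL ÷ 8130 µg/mL = 0.44 mL
spectinomycin: V = C2·V2/C1 = 94.3 µg/mL × 108 mL ÷ 100000 µg/mL = 0.10 mL
sodium lactate: C1V1 = C2V2 → 1.09% ÷ 20% × 108 mL = 5.89 mL
thiamine hydrochloride: 8.61 mg/L × 0.108 L = 0.93 mg
sodium succinate: C1V1 = C2V2 → 0.444% ÷ 18.4% × 108 mL = 2.61 mL
ferric ammonium citrate: 0.435 g/L × 0.108 L = 0.04698 g = 46.98 mg

ammonium chloride 10.92 mL; carbenicillin 0.44 mL; spectinomycin 0.10 mL; sodium lactate 5.89 mL; thiamine hydrochloride 0.93 mg; sodium succinate 2.61 mL; ferric ammonium citrate 46.98 mg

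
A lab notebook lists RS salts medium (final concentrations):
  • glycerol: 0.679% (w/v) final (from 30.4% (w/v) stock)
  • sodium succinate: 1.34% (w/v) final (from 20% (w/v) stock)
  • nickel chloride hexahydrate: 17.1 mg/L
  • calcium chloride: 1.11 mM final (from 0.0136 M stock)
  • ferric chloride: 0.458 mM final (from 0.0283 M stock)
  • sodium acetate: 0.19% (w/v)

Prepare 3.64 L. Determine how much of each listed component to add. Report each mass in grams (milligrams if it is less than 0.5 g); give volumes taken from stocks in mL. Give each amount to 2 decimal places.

Scale factor relative to 1 L: 3.64.
glycerol: dilute stock: 0.679% ÷ 30.4% × 3640 mL = 81.30 mL
sodium succinate: V = C2·V2/C1 = 1.34% ÷ 20% × 3640 mL = 243.88 mL
nickel chloride hexahydrate: 17.1 mg/L × 3.64 L = 62.24 mg
calcium chloride: V = C2·V2/C1 = 1.11 mM × 3640 mL ÷ 13.6 mM = 297.09 mL
ferric chloride: V = C2·V2/C1 = 0.458 mM × 3640 mL ÷ 28.3 mM = 58.91 mL
sodium acetate: 0.19% w/v = 1.9 g/L → 1.9 × 3.64 L = 6.92 g

glycerol 81.30 mL; sodium succinate 243.88 mL; nickel chloride hexahydrate 62.24 mg; calcium chloride 297.09 mL; ferric chloride 58.91 mL; sodium acetate 6.92 g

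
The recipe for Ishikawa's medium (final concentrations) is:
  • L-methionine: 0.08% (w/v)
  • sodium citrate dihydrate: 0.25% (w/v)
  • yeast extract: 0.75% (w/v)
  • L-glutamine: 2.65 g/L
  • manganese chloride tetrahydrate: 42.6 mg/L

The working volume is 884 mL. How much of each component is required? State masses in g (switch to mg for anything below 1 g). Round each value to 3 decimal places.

L-methionine 707.200 mg; sodium citrate dihydrate 2.210 g; yeast extract 6.630 g; L-glutamine 2.343 g; manganese chloride tetrahydrate 37.658 mg

Scale factor relative to 1 L: 0.884.
L-methionine: 0.08 g per 100 mL × 884 mL ÷ 100 = 0.7072 g = 707.200 mg
sodium citrate dihydrate: 0.25 g per 100 mL × 884 mL ÷ 100 = 2.210 g
yeast extract: 0.75% w/v = 7.5 g/L → 7.5 × 0.884 L = 6.630 g
L-glutamine: 2.65 g/L × 0.884 L = 2.343 g
manganese chloride tetrahydrate: 42.6 mg/L × 0.884 L = 37.658 mg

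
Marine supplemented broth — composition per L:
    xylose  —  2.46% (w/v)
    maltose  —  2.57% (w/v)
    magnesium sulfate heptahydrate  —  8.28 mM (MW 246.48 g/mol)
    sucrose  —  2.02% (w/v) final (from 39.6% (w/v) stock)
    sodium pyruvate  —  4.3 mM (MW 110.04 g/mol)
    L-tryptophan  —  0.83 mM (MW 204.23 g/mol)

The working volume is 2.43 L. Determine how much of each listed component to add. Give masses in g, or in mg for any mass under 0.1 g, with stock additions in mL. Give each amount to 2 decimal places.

xylose 59.78 g; maltose 62.45 g; magnesium sulfate heptahydrate 4.96 g; sucrose 123.95 mL; sodium pyruvate 1.15 g; L-tryptophan 0.41 g

Working volume: 2.43 L.
xylose: 2.46 g per 100 mL × 2430 mL ÷ 100 = 59.78 g
maltose: 2.57% w/v = 25.7 g/L → 25.7 × 2.43 L = 62.45 g
magnesium sulfate heptahydrate: 8.28 mmol/L × 246.48 g/mol × 2.43 L ÷ 1000 = 4.96 g
sucrose: dilute stock: 2.02% ÷ 39.6% × 2430 mL = 123.95 mL
sodium pyruvate: 4.3 mmol/L × 110.04 g/mol × 2.43 L ÷ 1000 = 1.15 g
L-tryptophan: 0.83 mmol/L × 204.23 g/mol × 2.43 L ÷ 1000 = 0.41 g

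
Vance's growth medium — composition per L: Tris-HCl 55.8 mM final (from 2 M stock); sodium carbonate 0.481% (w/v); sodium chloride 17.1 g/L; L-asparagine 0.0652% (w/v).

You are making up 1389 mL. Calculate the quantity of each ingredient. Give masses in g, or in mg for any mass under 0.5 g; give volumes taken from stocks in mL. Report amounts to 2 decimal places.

Scale factor relative to 1 L: 1.389.
Tris-HCl: dilute stock: 55.8 mM × 1389 mL ÷ 2000 mM = 38.75 mL
sodium carbonate: 0.481% w/v = 4.81 g/L → 4.81 × 1.389 L = 6.68 g
sodium chloride: 17.1 g/L × 1.389 L = 23.75 g
L-asparagine: 0.0652 g per 100 mL × 1389 mL ÷ 100 = 0.91 g

Tris-HCl 38.75 mL; sodium carbonate 6.68 g; sodium chloride 23.75 g; L-asparagine 0.91 g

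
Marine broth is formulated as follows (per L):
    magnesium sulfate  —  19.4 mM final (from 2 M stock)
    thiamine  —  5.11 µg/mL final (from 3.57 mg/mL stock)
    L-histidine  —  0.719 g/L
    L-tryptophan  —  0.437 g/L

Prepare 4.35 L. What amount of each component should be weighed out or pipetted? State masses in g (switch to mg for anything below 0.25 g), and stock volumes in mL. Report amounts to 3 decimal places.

Scale factor relative to 1 L: 4.35.
magnesium sulfate: dilute stock: 19.4 mM × 4350 mL ÷ 2000 mM = 42.195 mL
thiamine: V = C2·V2/C1 = 5.11 µg/mL × 4350 mL ÷ 3570 µg/mL = 6.226 mL
L-histidine: 0.719 g/L × 4.35 L = 3.128 g
L-tryptophan: 0.437 g/L × 4.35 L = 1.901 g

magnesium sulfate 42.195 mL; thiamine 6.226 mL; L-histidine 3.128 g; L-tryptophan 1.901 g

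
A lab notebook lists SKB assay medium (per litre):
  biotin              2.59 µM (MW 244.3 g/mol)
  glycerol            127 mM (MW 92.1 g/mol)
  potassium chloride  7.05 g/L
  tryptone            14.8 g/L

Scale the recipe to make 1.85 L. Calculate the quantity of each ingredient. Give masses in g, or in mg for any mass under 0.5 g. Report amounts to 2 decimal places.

Scale factor relative to 1 L: 1.85.
biotin: 2.59 µmol/L × 244.3 g/mol × 1.85 L ÷ 1000 = 1.17 mg
glycerol: 127 mmol/L × 92.1 g/mol × 1.85 L ÷ 1000 = 21.64 g
potassium chloride: 7.05 g/L × 1.85 L = 13.04 g
tryptone: 14.8 g/L × 1.85 L = 27.38 g

biotin 1.17 mg; glycerol 21.64 g; potassium chloride 13.04 g; tryptone 27.38 g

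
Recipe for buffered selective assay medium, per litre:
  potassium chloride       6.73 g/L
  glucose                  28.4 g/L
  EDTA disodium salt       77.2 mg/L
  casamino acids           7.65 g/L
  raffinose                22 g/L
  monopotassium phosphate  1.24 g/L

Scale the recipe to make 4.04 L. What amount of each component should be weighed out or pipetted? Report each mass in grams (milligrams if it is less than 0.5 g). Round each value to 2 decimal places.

Working volume: 4.04 L.
potassium chloride: 6.73 g/L × 4.04 L = 27.19 g
glucose: 28.4 g/L × 4.04 L = 114.74 g
EDTA disodium salt: 77.2 mg/L × 4.04 L = 311.89 mg
casamino acids: 7.65 g/L × 4.04 L = 30.91 g
raffinose: 22 g/L × 4.04 L = 88.88 g
monopotassium phosphate: 1.24 g/L × 4.04 L = 5.01 g

potassium chloride 27.19 g; glucose 114.74 g; EDTA disodium salt 311.89 mg; casamino acids 30.91 g; raffinose 88.88 g; monopotassium phosphate 5.01 g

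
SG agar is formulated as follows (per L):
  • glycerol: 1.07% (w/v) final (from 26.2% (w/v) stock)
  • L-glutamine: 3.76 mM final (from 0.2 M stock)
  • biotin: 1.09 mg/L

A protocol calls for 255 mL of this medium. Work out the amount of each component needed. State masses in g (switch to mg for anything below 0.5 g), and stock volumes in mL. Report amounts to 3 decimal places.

Target volume = 255 mL = 0.255 L.
glycerol: C1V1 = C2V2 → 1.07% ÷ 26.2% × 255 mL = 10.414 mL
L-glutamine: dilute stock: 3.76 mM × 255 mL ÷ 200 mM = 4.794 mL
biotin: 1.09 mg/L × 0.255 L = 0.278 mg

glycerol 10.414 mL; L-glutamine 4.794 mL; biotin 0.278 mg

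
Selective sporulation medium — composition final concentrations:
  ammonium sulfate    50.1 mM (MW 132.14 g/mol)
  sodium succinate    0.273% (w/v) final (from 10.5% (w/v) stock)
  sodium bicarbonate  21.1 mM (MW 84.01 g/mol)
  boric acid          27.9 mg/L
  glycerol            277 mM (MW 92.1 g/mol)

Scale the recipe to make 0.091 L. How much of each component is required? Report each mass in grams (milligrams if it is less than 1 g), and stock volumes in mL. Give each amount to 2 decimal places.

ammonium sulfate 602.44 mg; sodium succinate 2.37 mL; sodium bicarbonate 161.31 mg; boric acid 2.54 mg; glycerol 2.32 g

Scale factor relative to 1 L: 0.091.
ammonium sulfate: 50.1 mmol/L × 132.14 mg/mmol × 0.091 L = 602.44 mg
sodium succinate: V = C2·V2/C1 = 0.273% ÷ 10.5% × 91 mL = 2.37 mL
sodium bicarbonate: 21.1 mmol/L × 84.01 mg/mmol × 0.091 L = 161.31 mg
boric acid: 27.9 mg/L × 0.091 L = 2.54 mg
glycerol: 277 mmol/L × 92.1 g/mol × 0.091 L ÷ 1000 = 2.32 g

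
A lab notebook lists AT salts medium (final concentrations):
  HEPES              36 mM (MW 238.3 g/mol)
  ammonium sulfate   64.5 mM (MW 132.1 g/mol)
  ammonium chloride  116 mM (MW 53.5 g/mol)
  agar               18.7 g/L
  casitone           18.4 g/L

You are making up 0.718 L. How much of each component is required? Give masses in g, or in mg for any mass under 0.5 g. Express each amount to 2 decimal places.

Scale factor relative to 1 L: 0.718.
HEPES: 36 mmol/L × 238.3 g/mol × 0.718 L ÷ 1000 = 6.16 g
ammonium sulfate: 64.5 mmol/L × 132.1 g/mol × 0.718 L ÷ 1000 = 6.12 g
ammonium chloride: 116 mmol/L × 53.5 g/mol × 0.718 L ÷ 1000 = 4.46 g
agar: 18.7 g/L × 0.718 L = 13.43 g
casitone: 18.4 g/L × 0.718 L = 13.21 g

HEPES 6.16 g; ammonium sulfate 6.12 g; ammonium chloride 4.46 g; agar 13.43 g; casitone 13.21 g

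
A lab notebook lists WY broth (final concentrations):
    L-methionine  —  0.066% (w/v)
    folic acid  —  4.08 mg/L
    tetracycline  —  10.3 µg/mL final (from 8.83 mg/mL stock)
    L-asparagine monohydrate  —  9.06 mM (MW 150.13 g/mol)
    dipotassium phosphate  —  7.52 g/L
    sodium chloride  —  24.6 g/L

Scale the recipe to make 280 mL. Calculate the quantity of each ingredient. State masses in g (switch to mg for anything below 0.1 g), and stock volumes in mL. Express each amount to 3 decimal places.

Working volume: 280 mL = 0.28 L.
L-methionine: 0.066 g per 100 mL × 280 mL ÷ 100 = 0.185 g
folic acid: 4.08 mg/L × 0.28 L = 1.142 mg
tetracycline: V = C2·V2/C1 = 10.3 µg/mL × 280 mL ÷ 8830 µg/mL = 0.327 mL
L-asparagine monohydrate: 9.06 mmol/L × 150.13 g/mol × 0.28 L ÷ 1000 = 0.381 g
dipotassium phosphate: 7.52 g/L × 0.28 L = 2.106 g
sodium chloride: 24.6 g/L × 0.28 L = 6.888 g

L-methionine 0.185 g; folic acid 1.142 mg; tetracycline 0.327 mL; L-asparagine monohydrate 0.381 g; dipotassium phosphate 2.106 g; sodium chloride 6.888 g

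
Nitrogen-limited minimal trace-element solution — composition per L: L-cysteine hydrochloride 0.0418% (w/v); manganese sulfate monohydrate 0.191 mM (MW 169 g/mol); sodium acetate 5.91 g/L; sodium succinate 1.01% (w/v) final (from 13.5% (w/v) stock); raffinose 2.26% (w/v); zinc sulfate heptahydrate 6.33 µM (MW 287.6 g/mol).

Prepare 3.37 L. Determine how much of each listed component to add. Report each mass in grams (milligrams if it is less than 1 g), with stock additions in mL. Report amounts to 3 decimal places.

L-cysteine hydrochloride 1.409 g; manganese sulfate monohydrate 108.780 mg; sodium acetate 19.917 g; sodium succinate 252.126 mL; raffinose 76.162 g; zinc sulfate heptahydrate 6.135 mg

Scale factor relative to 1 L: 3.37.
L-cysteine hydrochloride: 0.0418 g per 100 mL × 3370 mL ÷ 100 = 1.409 g
manganese sulfate monohydrate: 0.191 mmol/L × 169 mg/mmol × 3.37 L = 108.780 mg
sodium acetate: 5.91 g/L × 3.37 L = 19.917 g
sodium succinate: dilute stock: 1.01% ÷ 13.5% × 3370 mL = 252.126 mL
raffinose: 2.26% w/v = 22.6 g/L → 22.6 × 3.37 L = 76.162 g
zinc sulfate heptahydrate: 6.33 µmol/L × 287.6 g/mol × 3.37 L ÷ 1000 = 6.135 mg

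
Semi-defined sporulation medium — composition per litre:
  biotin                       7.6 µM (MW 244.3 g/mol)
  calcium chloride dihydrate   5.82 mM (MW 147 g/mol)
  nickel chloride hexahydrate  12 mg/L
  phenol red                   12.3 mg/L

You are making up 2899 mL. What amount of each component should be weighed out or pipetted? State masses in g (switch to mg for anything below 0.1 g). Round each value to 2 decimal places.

Scale factor relative to 1 L: 2.899.
biotin: 7.6 µmol/L × 244.3 g/mol × 2.899 L ÷ 1000 = 5.38 mg
calcium chloride dihydrate: 5.82 mmol/L × 147 g/mol × 2.899 L ÷ 1000 = 2.48 g
nickel chloride hexahydrate: 12 mg/L × 2.899 L = 34.79 mg
phenol red: 12.3 mg/L × 2.899 L = 35.66 mg

biotin 5.38 mg; calcium chloride dihydrate 2.48 g; nickel chloride hexahydrate 34.79 mg; phenol red 35.66 mg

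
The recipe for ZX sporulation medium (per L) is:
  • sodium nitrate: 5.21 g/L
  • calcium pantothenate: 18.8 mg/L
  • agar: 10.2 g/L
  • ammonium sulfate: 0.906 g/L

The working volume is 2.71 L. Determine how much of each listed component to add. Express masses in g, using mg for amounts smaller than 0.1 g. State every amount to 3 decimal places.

Working volume: 2.71 L.
sodium nitrate: 5.21 g/L × 2.71 L = 14.119 g
calcium pantothenate: 18.8 mg/L × 2.71 L = 50.948 mg
agar: 10.2 g/L × 2.71 L = 27.642 g
ammonium sulfate: 0.906 g/L × 2.71 L = 2.455 g

sodium nitrate 14.119 g; calcium pantothenate 50.948 mg; agar 27.642 g; ammonium sulfate 2.455 g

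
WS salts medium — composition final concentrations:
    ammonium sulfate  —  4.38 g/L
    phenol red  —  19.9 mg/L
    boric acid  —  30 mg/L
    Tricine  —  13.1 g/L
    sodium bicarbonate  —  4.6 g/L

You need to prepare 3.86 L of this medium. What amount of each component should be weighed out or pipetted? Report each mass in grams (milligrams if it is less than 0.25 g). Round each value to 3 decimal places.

ammonium sulfate 16.907 g; phenol red 76.814 mg; boric acid 115.800 mg; Tricine 50.566 g; sodium bicarbonate 17.756 g

Scale factor relative to 1 L: 3.86.
ammonium sulfate: 4.38 g/L × 3.86 L = 16.907 g
phenol red: 19.9 mg/L × 3.86 L = 76.814 mg
boric acid: 30 mg/L × 3.86 L = 115.800 mg
Tricine: 13.1 g/L × 3.86 L = 50.566 g
sodium bicarbonate: 4.6 g/L × 3.86 L = 17.756 g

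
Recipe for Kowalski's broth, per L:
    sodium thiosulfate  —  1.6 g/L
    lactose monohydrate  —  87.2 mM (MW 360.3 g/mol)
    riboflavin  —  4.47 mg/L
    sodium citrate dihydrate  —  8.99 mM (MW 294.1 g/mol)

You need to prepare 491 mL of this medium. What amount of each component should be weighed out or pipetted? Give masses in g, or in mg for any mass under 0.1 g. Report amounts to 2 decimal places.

Working volume: 491 mL = 0.491 L.
sodium thiosulfate: 1.6 g/L × 0.491 L = 0.79 g
lactose monohydrate: 87.2 mmol/L × 360.3 g/mol × 0.491 L ÷ 1000 = 15.43 g
riboflavin: 4.47 mg/L × 0.491 L = 2.19 mg
sodium citrate dihydrate: 8.99 mmol/L × 294.1 g/mol × 0.491 L ÷ 1000 = 1.30 g

sodium thiosulfate 0.79 g; lactose monohydrate 15.43 g; riboflavin 2.19 mg; sodium citrate dihydrate 1.30 g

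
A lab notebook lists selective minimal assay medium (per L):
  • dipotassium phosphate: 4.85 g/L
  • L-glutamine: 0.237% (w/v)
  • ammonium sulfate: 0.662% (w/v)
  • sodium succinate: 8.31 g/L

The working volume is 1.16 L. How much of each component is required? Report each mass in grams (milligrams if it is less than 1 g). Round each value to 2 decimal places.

dipotassium phosphate 5.63 g; L-glutamine 2.75 g; ammonium sulfate 7.68 g; sodium succinate 9.64 g

Working volume: 1.16 L.
dipotassium phosphate: 4.85 g/L × 1.16 L = 5.63 g
L-glutamine: 0.237 g per 100 mL × 1160 mL ÷ 100 = 2.75 g
ammonium sulfate: 0.662% w/v = 6.62 g/L → 6.62 × 1.16 L = 7.68 g
sodium succinate: 8.31 g/L × 1.16 L = 9.64 g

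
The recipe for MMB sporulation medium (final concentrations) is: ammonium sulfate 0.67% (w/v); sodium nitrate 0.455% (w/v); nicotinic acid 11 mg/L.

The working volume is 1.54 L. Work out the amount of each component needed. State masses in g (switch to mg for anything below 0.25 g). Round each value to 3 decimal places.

ammonium sulfate 10.318 g; sodium nitrate 7.007 g; nicotinic acid 16.940 mg

Working volume: 1.54 L.
ammonium sulfate: 0.67 g per 100 mL × 1540 mL ÷ 100 = 10.318 g
sodium nitrate: 0.455 g per 100 mL × 1540 mL ÷ 100 = 7.007 g
nicotinic acid: 11 mg/L × 1.54 L = 16.940 mg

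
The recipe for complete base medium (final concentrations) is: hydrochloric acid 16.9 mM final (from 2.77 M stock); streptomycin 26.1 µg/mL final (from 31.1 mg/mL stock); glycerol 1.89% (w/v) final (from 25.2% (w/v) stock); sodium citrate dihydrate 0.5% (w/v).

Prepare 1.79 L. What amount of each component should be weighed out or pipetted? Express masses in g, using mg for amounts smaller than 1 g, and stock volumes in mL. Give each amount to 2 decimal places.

hydrochloric acid 10.92 mL; streptomycin 1.50 mL; glycerol 134.25 mL; sodium citrate dihydrate 8.95 g

Working volume: 1.79 L.
hydrochloric acid: V = C2·V2/C1 = 16.9 mM × 1790 mL ÷ 2770 mM = 10.92 mL
streptomycin: C1V1 = C2V2 → 26.1 µg/mL × 1790 mL ÷ 31100 µg/mL = 1.50 mL
glycerol: dilute stock: 1.89% ÷ 25.2% × 1790 mL = 134.25 mL
sodium citrate dihydrate: 0.5% w/v = 5 g/L → 5 × 1.79 L = 8.95 g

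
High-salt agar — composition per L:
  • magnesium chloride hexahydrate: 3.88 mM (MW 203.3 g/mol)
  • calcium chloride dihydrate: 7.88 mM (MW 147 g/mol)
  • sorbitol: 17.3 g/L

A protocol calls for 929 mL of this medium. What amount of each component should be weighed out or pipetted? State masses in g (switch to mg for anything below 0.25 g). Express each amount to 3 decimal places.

Scale factor relative to 1 L: 0.929.
magnesium chloride hexahydrate: 3.88 mmol/L × 203.3 g/mol × 0.929 L ÷ 1000 = 0.733 g
calcium chloride dihydrate: 7.88 mmol/L × 147 g/mol × 0.929 L ÷ 1000 = 1.076 g
sorbitol: 17.3 g/L × 0.929 L = 16.072 g

magnesium chloride hexahydrate 0.733 g; calcium chloride dihydrate 1.076 g; sorbitol 16.072 g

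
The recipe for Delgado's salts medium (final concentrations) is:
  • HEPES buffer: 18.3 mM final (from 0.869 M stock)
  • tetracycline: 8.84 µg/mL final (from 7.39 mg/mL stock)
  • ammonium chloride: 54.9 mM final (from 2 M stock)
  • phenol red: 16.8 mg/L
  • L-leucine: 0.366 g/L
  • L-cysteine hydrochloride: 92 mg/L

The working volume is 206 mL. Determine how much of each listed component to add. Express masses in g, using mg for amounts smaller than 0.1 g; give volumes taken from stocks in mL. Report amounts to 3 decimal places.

Scale factor relative to 1 L: 0.206.
HEPES buffer: V = C2·V2/C1 = 18.3 mM × 206 mL ÷ 869 mM = 4.338 mL
tetracycline: V = C2·V2/C1 = 8.84 µg/mL × 206 mL ÷ 7390 µg/mL = 0.246 mL
ammonium chloride: C1V1 = C2V2 → 54.9 mM × 206 mL ÷ 2000 mM = 5.655 mL
phenol red: 16.8 mg/L × 0.206 L = 3.461 mg
L-leucine: 0.366 g/L × 0.206 L = 0.075396 g = 75.396 mg
L-cysteine hydrochloride: 92 mg/L × 0.206 L = 18.952 mg

HEPES buffer 4.338 mL; tetracycline 0.246 mL; ammonium chloride 5.655 mL; phenol red 3.461 mg; L-leucine 75.396 mg; L-cysteine hydrochloride 18.952 mg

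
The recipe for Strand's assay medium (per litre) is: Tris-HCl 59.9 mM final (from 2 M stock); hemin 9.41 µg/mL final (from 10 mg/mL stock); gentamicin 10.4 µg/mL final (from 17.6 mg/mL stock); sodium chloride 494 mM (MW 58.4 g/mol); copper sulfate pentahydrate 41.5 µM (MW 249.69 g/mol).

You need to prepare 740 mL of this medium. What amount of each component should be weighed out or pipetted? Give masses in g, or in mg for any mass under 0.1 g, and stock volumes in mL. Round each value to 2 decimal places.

Tris-HCl 22.16 mL; hemin 0.70 mL; gentamicin 0.44 mL; sodium chloride 21.35 g; copper sulfate pentahydrate 7.67 mg

Scale factor relative to 1 L: 0.74.
Tris-HCl: V = C2·V2/C1 = 59.9 mM × 740 mL ÷ 2000 mM = 22.16 mL
hemin: C1V1 = C2V2 → 9.41 µg/mL × 740 mL ÷ 10000 µg/mL = 0.70 mL
gentamicin: V = C2·V2/C1 = 10.4 µg/mL × 740 mL ÷ 17600 µg/mL = 0.44 mL
sodium chloride: 494 mmol/L × 58.4 g/mol × 0.74 L ÷ 1000 = 21.35 g
copper sulfate pentahydrate: 41.5 µmol/L × 249.69 g/mol × 0.74 L ÷ 1000 = 7.67 mg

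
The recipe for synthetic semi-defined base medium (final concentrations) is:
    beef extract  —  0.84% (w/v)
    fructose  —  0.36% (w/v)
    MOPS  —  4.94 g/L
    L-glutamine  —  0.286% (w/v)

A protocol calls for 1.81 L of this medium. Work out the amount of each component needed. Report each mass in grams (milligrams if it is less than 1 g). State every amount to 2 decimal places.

beef extract 15.20 g; fructose 6.52 g; MOPS 8.94 g; L-glutamine 5.18 g

Scale factor relative to 1 L: 1.81.
beef extract: 0.84 g per 100 mL × 1810 mL ÷ 100 = 15.20 g
fructose: 0.36 g per 100 mL × 1810 mL ÷ 100 = 6.52 g
MOPS: 4.94 g/L × 1.81 L = 8.94 g
L-glutamine: 0.286 g per 100 mL × 1810 mL ÷ 100 = 5.18 g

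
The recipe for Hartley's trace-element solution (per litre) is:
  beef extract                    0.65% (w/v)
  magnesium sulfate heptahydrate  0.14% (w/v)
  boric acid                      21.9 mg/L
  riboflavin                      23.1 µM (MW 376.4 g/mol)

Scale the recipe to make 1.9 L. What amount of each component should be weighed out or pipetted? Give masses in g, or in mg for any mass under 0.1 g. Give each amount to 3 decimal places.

Scale factor relative to 1 L: 1.9.
beef extract: 0.65% w/v = 6.5 g/L → 6.5 × 1.9 L = 12.350 g
magnesium sulfate heptahydrate: 0.14% w/v = 1.4 g/L → 1.4 × 1.9 L = 2.660 g
boric acid: 21.9 mg/L × 1.9 L = 41.610 mg
riboflavin: 23.1 µmol/L × 376.4 g/mol × 1.9 L ÷ 1000 = 16.520 mg

beef extract 12.350 g; magnesium sulfate heptahydrate 2.660 g; boric acid 41.610 mg; riboflavin 16.520 mg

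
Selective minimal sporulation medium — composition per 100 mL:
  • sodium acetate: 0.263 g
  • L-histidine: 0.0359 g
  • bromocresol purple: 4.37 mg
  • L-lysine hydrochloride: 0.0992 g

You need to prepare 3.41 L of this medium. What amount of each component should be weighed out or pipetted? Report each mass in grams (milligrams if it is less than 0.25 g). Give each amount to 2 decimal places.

Scale factor = 3410 mL / 100 mL = 34.1.
sodium acetate: 0.263 g × (3410 mL / 100 mL) = 8.97 g
L-histidine: 0.0359 g × (3410 mL / 100 mL) = 1.22 g
bromocresol purple: 4.37 mg × (3410 mL / 100 mL) = 149.02 mg
L-lysine hydrochloride: 0.0992 g × (3410 mL / 100 mL) = 3.38 g

sodium acetate 8.97 g; L-histidine 1.22 g; bromocresol purple 149.02 mg; L-lysine hydrochloride 3.38 g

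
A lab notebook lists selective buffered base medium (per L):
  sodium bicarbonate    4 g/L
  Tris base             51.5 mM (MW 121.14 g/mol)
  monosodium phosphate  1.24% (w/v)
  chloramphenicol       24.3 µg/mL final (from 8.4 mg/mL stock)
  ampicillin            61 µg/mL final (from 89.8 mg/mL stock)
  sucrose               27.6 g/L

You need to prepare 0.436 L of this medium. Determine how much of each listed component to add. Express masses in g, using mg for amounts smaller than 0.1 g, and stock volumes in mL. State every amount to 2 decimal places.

Scale factor relative to 1 L: 0.436.
sodium bicarbonate: 4 g/L × 0.436 L = 1.74 g
Tris base: 51.5 mmol/L × 121.14 g/mol × 0.436 L ÷ 1000 = 2.72 g
monosodium phosphate: 1.24 g per 100 mL × 436 mL ÷ 100 = 5.41 g
chloramphenicol: C1V1 = C2V2 → 24.3 µg/mL × 436 mL ÷ 8400 µg/mL = 1.26 mL
ampicillin: dilute stock: 61 µg/mL × 436 mL ÷ 89800 µg/mL = 0.30 mL
sucrose: 27.6 g/L × 0.436 L = 12.03 g

sodium bicarbonate 1.74 g; Tris base 2.72 g; monosodium phosphate 5.41 g; chloramphenicol 1.26 mL; ampicillin 0.30 mL; sucrose 12.03 g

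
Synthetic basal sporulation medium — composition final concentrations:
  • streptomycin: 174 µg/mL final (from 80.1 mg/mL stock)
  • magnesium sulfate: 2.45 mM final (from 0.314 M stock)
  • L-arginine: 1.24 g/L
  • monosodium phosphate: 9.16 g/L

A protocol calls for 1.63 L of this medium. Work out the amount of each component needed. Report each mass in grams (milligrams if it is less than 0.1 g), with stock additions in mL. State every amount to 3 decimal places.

streptomycin 3.541 mL; magnesium sulfate 12.718 mL; L-arginine 2.021 g; monosodium phosphate 14.931 g

Working volume: 1.63 L.
streptomycin: C1V1 = C2V2 → 174 µg/mL × 1630 mL ÷ 80100 µg/mL = 3.541 mL
magnesium sulfate: V = C2·V2/C1 = 2.45 mM × 1630 mL ÷ 314 mM = 12.718 mL
L-arginine: 1.24 g/L × 1.63 L = 2.021 g
monosodium phosphate: 9.16 g/L × 1.63 L = 14.931 g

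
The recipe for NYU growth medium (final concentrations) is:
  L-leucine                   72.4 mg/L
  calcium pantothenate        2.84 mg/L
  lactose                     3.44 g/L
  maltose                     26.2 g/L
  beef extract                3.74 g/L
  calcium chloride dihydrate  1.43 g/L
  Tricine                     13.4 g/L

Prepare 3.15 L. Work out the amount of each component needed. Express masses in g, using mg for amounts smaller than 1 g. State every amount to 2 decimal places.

L-leucine 228.06 mg; calcium pantothenate 8.95 mg; lactose 10.84 g; maltose 82.53 g; beef extract 11.78 g; calcium chloride dihydrate 4.50 g; Tricine 42.21 g

Scale factor relative to 1 L: 3.15.
L-leucine: 72.4 mg/L × 3.15 L = 228.06 mg
calcium pantothenate: 2.84 mg/L × 3.15 L = 8.95 mg
lactose: 3.44 g/L × 3.15 L = 10.84 g
maltose: 26.2 g/L × 3.15 L = 82.53 g
beef extract: 3.74 g/L × 3.15 L = 11.78 g
calcium chloride dihydrate: 1.43 g/L × 3.15 L = 4.50 g
Tricine: 13.4 g/L × 3.15 L = 42.21 g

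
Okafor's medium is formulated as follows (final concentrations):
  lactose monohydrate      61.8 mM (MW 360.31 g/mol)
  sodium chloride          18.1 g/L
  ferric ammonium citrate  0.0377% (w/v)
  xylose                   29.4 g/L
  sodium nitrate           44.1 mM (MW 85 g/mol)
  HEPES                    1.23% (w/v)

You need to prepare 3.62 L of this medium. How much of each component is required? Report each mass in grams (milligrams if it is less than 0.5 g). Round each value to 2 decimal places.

Working volume: 3.62 L.
lactose monohydrate: 61.8 mmol/L × 360.31 g/mol × 3.62 L ÷ 1000 = 80.61 g
sodium chloride: 18.1 g/L × 3.62 L = 65.52 g
ferric ammonium citrate: 0.0377 g per 100 mL × 3620 mL ÷ 100 = 1.36 g
xylose: 29.4 g/L × 3.62 L = 106.43 g
sodium nitrate: 44.1 mmol/L × 85 g/mol × 3.62 L ÷ 1000 = 13.57 g
HEPES: 1.23 g per 100 mL × 3620 mL ÷ 100 = 44.53 g

lactose monohydrate 80.61 g; sodium chloride 65.52 g; ferric ammonium citrate 1.36 g; xylose 106.43 g; sodium nitrate 13.57 g; HEPES 44.53 g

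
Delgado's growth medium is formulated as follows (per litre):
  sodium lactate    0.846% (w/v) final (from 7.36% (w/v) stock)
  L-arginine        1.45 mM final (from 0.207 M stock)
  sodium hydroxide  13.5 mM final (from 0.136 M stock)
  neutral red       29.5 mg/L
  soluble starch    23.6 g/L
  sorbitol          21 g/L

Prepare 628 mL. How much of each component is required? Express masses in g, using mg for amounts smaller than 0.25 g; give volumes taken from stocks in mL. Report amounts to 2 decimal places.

Target volume = 628 mL = 0.628 L.
sodium lactate: C1V1 = C2V2 → 0.846% ÷ 7.36% × 628 mL = 72.19 mL
L-arginine: V = C2·V2/C1 = 1.45 mM × 628 mL ÷ 207 mM = 4.40 mL
sodium hydroxide: C1V1 = C2V2 → 13.5 mM × 628 mL ÷ 136 mM = 62.34 mL
neutral red: 29.5 mg/L × 0.628 L = 18.53 mg
soluble starch: 23.6 g/L × 0.628 L = 14.82 g
sorbitol: 21 g/L × 0.628 L = 13.19 g

sodium lactate 72.19 mL; L-arginine 4.40 mL; sodium hydroxide 62.34 mL; neutral red 18.53 mg; soluble starch 14.82 g; sorbitol 13.19 g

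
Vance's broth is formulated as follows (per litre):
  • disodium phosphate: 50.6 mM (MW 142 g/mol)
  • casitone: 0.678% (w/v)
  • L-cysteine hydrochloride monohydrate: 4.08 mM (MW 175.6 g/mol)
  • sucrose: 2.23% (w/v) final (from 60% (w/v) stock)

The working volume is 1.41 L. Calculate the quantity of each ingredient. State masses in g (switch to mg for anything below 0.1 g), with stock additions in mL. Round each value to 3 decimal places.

Scale factor relative to 1 L: 1.41.
disodium phosphate: 50.6 mmol/L × 142 g/mol × 1.41 L ÷ 1000 = 10.131 g
casitone: 0.678 g per 100 mL × 1410 mL ÷ 100 = 9.560 g
L-cysteine hydrochloride monohydrate: 4.08 mmol/L × 175.6 g/mol × 1.41 L ÷ 1000 = 1.010 g
sucrose: C1V1 = C2V2 → 2.23% ÷ 60% × 1410 mL = 52.405 mL

disodium phosphate 10.131 g; casitone 9.560 g; L-cysteine hydrochloride monohydrate 1.010 g; sucrose 52.405 mL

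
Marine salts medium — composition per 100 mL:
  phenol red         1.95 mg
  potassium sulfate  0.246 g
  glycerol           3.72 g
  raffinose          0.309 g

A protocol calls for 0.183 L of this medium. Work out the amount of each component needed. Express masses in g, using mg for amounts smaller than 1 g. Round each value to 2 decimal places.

Scale factor = 183 mL / 100 mL = 1.83.
phenol red: 1.95 mg × (183 mL / 100 mL) = 3.57 mg
potassium sulfate: 0.246 g × (183 mL / 100 mL) = 0.45018 g = 450.18 mg
glycerol: 3.72 g × (183 mL / 100 mL) = 6.81 g
raffinose: 0.309 g × (183 mL / 100 mL) = 0.56547 g = 565.47 mg

phenol red 3.57 mg; potassium sulfate 450.18 mg; glycerol 6.81 g; raffinose 565.47 mg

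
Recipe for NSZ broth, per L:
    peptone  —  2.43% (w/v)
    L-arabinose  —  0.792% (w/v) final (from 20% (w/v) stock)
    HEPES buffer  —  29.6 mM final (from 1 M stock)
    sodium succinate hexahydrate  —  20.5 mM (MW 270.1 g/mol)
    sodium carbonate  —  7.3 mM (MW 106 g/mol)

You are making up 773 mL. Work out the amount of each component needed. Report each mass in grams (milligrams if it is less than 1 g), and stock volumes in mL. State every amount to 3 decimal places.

Target volume = 773 mL = 0.773 L.
peptone: 2.43% w/v = 24.3 g/L → 24.3 × 0.773 L = 18.784 g
L-arabinose: V = C2·V2/C1 = 0.792% ÷ 20% × 773 mL = 30.611 mL
HEPES buffer: C1V1 = C2V2 → 29.6 mM × 773 mL ÷ 1000 mM = 22.881 mL
sodium succinate hexahydrate: 20.5 mmol/L × 270.1 g/mol × 0.773 L ÷ 1000 = 4.280 g
sodium carbonate: 7.3 mmol/L × 106 mg/mmol × 0.773 L = 598.147 mg

peptone 18.784 g; L-arabinose 30.611 mL; HEPES buffer 22.881 mL; sodium succinate hexahydrate 4.280 g; sodium carbonate 598.147 mg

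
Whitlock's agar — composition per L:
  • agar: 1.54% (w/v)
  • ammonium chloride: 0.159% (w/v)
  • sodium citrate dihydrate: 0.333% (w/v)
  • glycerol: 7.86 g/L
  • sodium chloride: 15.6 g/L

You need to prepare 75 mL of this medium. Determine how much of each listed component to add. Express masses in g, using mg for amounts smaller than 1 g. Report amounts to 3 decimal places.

agar 1.155 g; ammonium chloride 119.250 mg; sodium citrate dihydrate 249.750 mg; glycerol 589.500 mg; sodium chloride 1.170 g

Target volume = 75 mL = 0.075 L.
agar: 1.54% w/v = 15.4 g/L → 15.4 × 0.075 L = 1.155 g
ammonium chloride: 0.159 g per 100 mL × 75 mL ÷ 100 = 0.11925 g = 119.250 mg
sodium citrate dihydrate: 0.333 g per 100 mL × 75 mL ÷ 100 = 0.24975 g = 249.750 mg
glycerol: 7.86 g/L × 0.075 L = 0.5895 g = 589.500 mg
sodium chloride: 15.6 g/L × 0.075 L = 1.170 g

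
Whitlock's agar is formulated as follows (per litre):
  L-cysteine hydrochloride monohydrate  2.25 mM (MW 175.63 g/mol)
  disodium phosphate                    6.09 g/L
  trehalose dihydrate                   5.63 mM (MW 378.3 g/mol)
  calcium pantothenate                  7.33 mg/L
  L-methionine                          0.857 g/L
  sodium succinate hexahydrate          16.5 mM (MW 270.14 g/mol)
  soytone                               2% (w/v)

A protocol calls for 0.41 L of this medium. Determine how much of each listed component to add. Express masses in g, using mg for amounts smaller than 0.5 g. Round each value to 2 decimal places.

L-cysteine hydrochloride monohydrate 162.02 mg; disodium phosphate 2.50 g; trehalose dihydrate 0.87 g; calcium pantothenate 3.01 mg; L-methionine 351.37 mg; sodium succinate hexahydrate 1.83 g; soytone 8.20 g

Working volume: 0.41 L.
L-cysteine hydrochloride monohydrate: 2.25 mmol/L × 175.63 mg/mmol × 0.41 L = 162.02 mg
disodium phosphate: 6.09 g/L × 0.41 L = 2.50 g
trehalose dihydrate: 5.63 mmol/L × 378.3 g/mol × 0.41 L ÷ 1000 = 0.87 g
calcium pantothenate: 7.33 mg/L × 0.41 L = 3.01 mg
L-methionine: 0.857 g/L × 0.41 L = 0.35137 g = 351.37 mg
sodium succinate hexahydrate: 16.5 mmol/L × 270.14 g/mol × 0.41 L ÷ 1000 = 1.83 g
soytone: 2 g per 100 mL × 410 mL ÷ 100 = 8.20 g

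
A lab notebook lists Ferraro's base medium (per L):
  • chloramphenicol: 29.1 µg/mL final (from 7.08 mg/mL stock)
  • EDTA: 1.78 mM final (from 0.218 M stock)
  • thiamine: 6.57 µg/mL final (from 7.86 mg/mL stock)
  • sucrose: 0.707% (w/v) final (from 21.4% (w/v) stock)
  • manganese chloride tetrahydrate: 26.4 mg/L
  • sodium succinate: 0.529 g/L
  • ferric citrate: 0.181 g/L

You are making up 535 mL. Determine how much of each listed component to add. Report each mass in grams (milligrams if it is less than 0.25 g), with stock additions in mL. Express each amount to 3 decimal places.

Scale factor relative to 1 L: 0.535.
chloramphenicol: C1V1 = C2V2 → 29.1 µg/mL × 535 mL ÷ 7080 µg/mL = 2.199 mL
EDTA: dilute stock: 1.78 mM × 535 mL ÷ 218 mM = 4.368 mL
thiamine: V = C2·V2/C1 = 6.57 µg/mL × 535 mL ÷ 7860 µg/mL = 0.447 mL
sucrose: C1V1 = C2V2 → 0.707% ÷ 21.4% × 535 mL = 17.675 mL
manganese chloride tetrahydrate: 26.4 mg/L × 0.535 L = 14.124 mg
sodium succinate: 0.529 g/L × 0.535 L = 0.283 g
ferric citrate: 0.181 g/L × 0.535 L = 0.096835 g = 96.835 mg

chloramphenicol 2.199 mL; EDTA 4.368 mL; thiamine 0.447 mL; sucrose 17.675 mL; manganese chloride tetrahydrate 14.124 mg; sodium succinate 0.283 g; ferric citrate 96.835 mg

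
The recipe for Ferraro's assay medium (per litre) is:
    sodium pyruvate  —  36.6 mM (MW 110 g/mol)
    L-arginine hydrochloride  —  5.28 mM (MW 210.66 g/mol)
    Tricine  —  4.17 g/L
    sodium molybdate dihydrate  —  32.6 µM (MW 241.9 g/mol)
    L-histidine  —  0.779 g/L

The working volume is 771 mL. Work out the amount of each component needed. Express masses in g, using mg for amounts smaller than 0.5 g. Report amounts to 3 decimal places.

sodium pyruvate 3.104 g; L-arginine hydrochloride 0.858 g; Tricine 3.215 g; sodium molybdate dihydrate 6.080 mg; L-histidine 0.601 g

Working volume: 771 mL = 0.771 L.
sodium pyruvate: 36.6 mmol/L × 110 g/mol × 0.771 L ÷ 1000 = 3.104 g
L-arginine hydrochloride: 5.28 mmol/L × 210.66 g/mol × 0.771 L ÷ 1000 = 0.858 g
Tricine: 4.17 g/L × 0.771 L = 3.215 g
sodium molybdate dihydrate: 32.6 µmol/L × 241.9 g/mol × 0.771 L ÷ 1000 = 6.080 mg
L-histidine: 0.779 g/L × 0.771 L = 0.601 g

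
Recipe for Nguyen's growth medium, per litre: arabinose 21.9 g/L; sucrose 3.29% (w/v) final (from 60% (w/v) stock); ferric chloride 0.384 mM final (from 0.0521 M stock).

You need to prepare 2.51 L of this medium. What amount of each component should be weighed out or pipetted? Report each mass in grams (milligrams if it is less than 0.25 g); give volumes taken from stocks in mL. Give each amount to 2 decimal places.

Scale factor relative to 1 L: 2.51.
arabinose: 21.9 g/L × 2.51 L = 54.97 g
sucrose: C1V1 = C2V2 → 3.29% ÷ 60% × 2510 mL = 137.63 mL
ferric chloride: V = C2·V2/C1 = 0.384 mM × 2510 mL ÷ 52.1 mM = 18.50 mL

arabinose 54.97 g; sucrose 137.63 mL; ferric chloride 18.50 mL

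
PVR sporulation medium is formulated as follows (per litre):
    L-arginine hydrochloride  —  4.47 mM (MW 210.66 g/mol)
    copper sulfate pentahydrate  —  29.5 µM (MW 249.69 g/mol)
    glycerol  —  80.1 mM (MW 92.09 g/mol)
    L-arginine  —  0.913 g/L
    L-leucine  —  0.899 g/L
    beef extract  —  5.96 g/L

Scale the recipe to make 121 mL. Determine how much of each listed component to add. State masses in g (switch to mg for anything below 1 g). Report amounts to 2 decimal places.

Working volume: 121 mL = 0.121 L.
L-arginine hydrochloride: 4.47 mmol/L × 210.66 mg/mmol × 0.121 L = 113.94 mg
copper sulfate pentahydrate: 29.5 µmol/L × 249.69 g/mol × 0.121 L ÷ 1000 = 0.89 mg
glycerol: 80.1 mmol/L × 92.09 mg/mmol × 0.121 L = 892.55 mg
L-arginine: 0.913 g/L × 0.121 L = 0.110473 g = 110.47 mg
L-leucine: 0.899 g/L × 0.121 L = 0.108779 g = 108.78 mg
beef extract: 5.96 g/L × 0.121 L = 0.72116 g = 721.16 mg

L-arginine hydrochloride 113.94 mg; copper sulfate pentahydrate 0.89 mg; glycerol 892.55 mg; L-arginine 110.47 mg; L-leucine 108.78 mg; beef extract 721.16 mg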